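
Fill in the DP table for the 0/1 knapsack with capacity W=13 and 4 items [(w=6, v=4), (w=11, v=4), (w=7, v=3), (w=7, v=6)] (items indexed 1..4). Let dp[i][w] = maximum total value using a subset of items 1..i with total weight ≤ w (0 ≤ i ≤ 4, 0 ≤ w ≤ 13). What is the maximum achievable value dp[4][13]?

10

i\w   0   1   2   3   4   5   6   7   8   9  10  11  12  13
  0   0   0   0   0   0   0   0   0   0   0   0   0   0   0
  1   0   0   0   0   0   0   4   4   4   4   4   4   4   4
  2   0   0   0   0   0   0   4   4   4   4   4   4   4   4
  3   0   0   0   0   0   0   4   4   4   4   4   4   4   7
  4   0   0   0   0   0   0   4   6   6   6   6   6   6  10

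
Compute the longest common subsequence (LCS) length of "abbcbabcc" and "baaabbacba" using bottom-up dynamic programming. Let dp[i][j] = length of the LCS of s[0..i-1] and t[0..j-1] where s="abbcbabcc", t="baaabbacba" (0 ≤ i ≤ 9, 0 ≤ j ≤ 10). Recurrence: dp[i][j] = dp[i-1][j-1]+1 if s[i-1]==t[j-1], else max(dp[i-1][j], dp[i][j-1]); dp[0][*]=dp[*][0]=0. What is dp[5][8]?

4

   ''  b  a  a  a  b  b  a  c  b  a
''  0  0  0  0  0  0  0  0  0  0  0
 a  0  0  1  1  1  1  1  1  1  1  1
 b  0  1  1  1  1  2  2  2  2  2  2
 b  0  1  1  1  1  2  3  3  3  3  3
 c  0  1  1  1  1  2  3  3  4  4  4
 b  0  1  1  1  1  2  3  3  4  5  5
 a  0  1  2  2  2  2  3  4  4  5  6
 b  0  1  2  2  2  3  3  4  4  5  6
 c  0  1  2  2  2  3  3  4  5  5  6
 c  0  1  2  2  2  3  3  4  5  5  6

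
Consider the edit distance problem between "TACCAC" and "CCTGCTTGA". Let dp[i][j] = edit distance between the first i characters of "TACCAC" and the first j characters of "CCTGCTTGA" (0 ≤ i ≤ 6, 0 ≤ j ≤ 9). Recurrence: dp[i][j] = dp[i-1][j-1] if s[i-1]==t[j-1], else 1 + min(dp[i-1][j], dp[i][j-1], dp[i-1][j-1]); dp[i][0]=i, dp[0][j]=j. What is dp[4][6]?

   ''  C  C  T  G  C  T  T  G  A
''  0  1  2  3  4  5  6  7  8  9
 T  1  1  2  2  3  4  5  6  7  8
 A  2  2  2  3  3  4  5  6  7  7
 C  3  2  2  3  4  3  4  5  6  7
 C  4  3  2  3  4  4  4  5  6  7
 A  5  4  3  3  4  5  5  5  6  6
 C  6  5  4  4  4  4  5  6  6  7

4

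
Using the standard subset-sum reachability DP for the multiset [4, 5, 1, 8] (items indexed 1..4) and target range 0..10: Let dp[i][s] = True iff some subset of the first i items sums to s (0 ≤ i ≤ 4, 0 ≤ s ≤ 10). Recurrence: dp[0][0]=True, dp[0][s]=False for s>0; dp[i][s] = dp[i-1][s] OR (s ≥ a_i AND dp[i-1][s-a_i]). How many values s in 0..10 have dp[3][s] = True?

7

i\s   0   1   2   3   4   5   6   7   8   9  10
  0   T   F   F   F   F   F   F   F   F   F   F
  1   T   F   F   F   T   F   F   F   F   F   F
  2   T   F   F   F   T   T   F   F   F   T   F
  3   T   T   F   F   T   T   T   F   F   T   T
  4   T   T   F   F   T   T   T   F   T   T   T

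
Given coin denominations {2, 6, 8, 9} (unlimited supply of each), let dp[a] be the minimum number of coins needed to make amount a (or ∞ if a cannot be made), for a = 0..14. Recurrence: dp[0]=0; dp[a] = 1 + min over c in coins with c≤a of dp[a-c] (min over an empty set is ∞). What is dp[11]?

2

 a  0  1  2  3  4  5  6  7  8  9 10 11 12 13 14
dp  0  -  1  -  2  -  1  -  1  1  2  2  2  3  2
(- denotes ∞ / unreachable)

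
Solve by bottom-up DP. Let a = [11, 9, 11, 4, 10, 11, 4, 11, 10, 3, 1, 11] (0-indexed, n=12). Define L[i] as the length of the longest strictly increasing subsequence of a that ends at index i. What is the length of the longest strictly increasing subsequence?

   i    0    1    2    3    4    5    6    7    8    9   10   11
a[i]   11    9   11    4   10   11    4   11   10    3    1   11
L[i]    1    1    2    1    2    3    1    3    2    1    1    3

3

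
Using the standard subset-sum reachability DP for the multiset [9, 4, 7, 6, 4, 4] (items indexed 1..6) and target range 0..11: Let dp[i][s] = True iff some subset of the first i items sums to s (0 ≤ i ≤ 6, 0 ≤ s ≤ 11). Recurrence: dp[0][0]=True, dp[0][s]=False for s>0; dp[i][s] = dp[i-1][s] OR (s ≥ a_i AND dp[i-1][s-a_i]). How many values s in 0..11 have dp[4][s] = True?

i\s   0   1   2   3   4   5   6   7   8   9  10  11
  0   T   F   F   F   F   F   F   F   F   F   F   F
  1   T   F   F   F   F   F   F   F   F   T   F   F
  2   T   F   F   F   T   F   F   F   F   T   F   F
  3   T   F   F   F   T   F   F   T   F   T   F   T
  4   T   F   F   F   T   F   T   T   F   T   T   T
  5   T   F   F   F   T   F   T   T   T   T   T   T
  6   T   F   F   F   T   F   T   T   T   T   T   T

7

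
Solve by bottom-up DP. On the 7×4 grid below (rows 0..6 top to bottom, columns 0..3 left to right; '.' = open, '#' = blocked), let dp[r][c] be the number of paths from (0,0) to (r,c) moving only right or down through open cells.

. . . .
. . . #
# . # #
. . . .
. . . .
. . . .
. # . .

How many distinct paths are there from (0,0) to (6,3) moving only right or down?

18

r\c   0   1   2   3
  0   1   1   1   1
  1   1   2   3   0
  2   0   2   0   0
  3   0   2   2   2
  4   0   2   4   6
  5   0   2   6  12
  6   0   0   6  18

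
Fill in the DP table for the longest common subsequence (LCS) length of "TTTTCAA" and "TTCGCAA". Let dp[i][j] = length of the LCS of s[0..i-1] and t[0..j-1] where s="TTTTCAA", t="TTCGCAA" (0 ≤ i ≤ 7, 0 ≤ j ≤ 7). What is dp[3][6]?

   ''  T  T  C  G  C  A  A
''  0  0  0  0  0  0  0  0
 T  0  1  1  1  1  1  1  1
 T  0  1  2  2  2  2  2  2
 T  0  1  2  2  2  2  2  2
 T  0  1  2  2  2  2  2  2
 C  0  1  2  3  3  3  3  3
 A  0  1  2  3  3  3  4  4
 A  0  1  2  3  3  3  4  5

2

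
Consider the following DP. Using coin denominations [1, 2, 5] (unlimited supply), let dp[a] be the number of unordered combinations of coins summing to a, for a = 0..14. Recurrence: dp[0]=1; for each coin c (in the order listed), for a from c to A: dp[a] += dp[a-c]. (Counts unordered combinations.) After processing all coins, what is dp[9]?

8

after  coin     0     1     2     3     4     5     6     7     8     9    10    11    12    13    14
          1     1     1     1     1     1     1     1     1     1     1     1     1     1     1     1
          2     1     1     2     2     3     3     4     4     5     5     6     6     7     7     8
          5     1     1     2     2     3     4     5     6     7     8    10    11    13    14    16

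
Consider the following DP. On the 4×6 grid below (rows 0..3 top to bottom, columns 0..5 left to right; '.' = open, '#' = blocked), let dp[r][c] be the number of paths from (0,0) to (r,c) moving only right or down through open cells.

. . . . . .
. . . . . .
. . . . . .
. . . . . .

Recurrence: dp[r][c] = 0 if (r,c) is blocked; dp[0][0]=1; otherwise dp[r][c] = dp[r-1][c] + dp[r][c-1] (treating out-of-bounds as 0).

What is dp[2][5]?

21

r\c   0   1   2   3   4   5
  0   1   1   1   1   1   1
  1   1   2   3   4   5   6
  2   1   3   6  10  15  21
  3   1   4  10  20  35  56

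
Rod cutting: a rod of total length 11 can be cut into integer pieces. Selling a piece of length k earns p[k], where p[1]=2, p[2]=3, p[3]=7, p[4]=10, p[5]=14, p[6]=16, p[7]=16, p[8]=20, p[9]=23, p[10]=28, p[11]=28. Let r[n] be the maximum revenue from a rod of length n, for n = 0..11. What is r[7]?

   n    0    1    2    3    4    5    6    7    8    9   10   11
r[n]    0    2    4    7   10   14   16   18   21   24   28   30

18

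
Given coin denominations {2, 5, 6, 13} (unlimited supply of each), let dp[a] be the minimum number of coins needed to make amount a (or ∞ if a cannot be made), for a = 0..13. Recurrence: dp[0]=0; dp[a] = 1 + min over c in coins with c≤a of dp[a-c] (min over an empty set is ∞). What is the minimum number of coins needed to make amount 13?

1

 a  0  1  2  3  4  5  6  7  8  9 10 11 12 13
dp  0  -  1  -  2  1  1  2  2  3  2  2  2  1
(- denotes ∞ / unreachable)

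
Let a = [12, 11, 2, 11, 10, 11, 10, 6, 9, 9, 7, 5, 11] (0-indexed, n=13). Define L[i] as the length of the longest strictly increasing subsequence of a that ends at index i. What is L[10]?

   i    0    1    2    3    4    5    6    7    8    9   10   11   12
a[i]   12   11    2   11   10   11   10    6    9    9    7    5   11
L[i]    1    1    1    2    2    3    2    2    3    3    3    2    4

3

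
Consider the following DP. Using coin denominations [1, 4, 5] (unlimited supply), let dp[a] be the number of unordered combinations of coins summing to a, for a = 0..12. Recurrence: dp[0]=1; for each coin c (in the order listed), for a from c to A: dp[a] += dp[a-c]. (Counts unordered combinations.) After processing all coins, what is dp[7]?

3

after  coin     0     1     2     3     4     5     6     7     8     9    10    11    12
          1     1     1     1     1     1     1     1     1     1     1     1     1     1
          4     1     1     1     1     2     2     2     2     3     3     3     3     4
          5     1     1     1     1     2     3     3     3     4     5     6     6     7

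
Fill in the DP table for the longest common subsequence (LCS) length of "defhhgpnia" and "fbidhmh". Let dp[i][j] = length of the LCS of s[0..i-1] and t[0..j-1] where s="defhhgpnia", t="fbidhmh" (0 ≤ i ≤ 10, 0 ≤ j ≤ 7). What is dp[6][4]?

   ''  f  b  i  d  h  m  h
''  0  0  0  0  0  0  0  0
 d  0  0  0  0  1  1  1  1
 e  0  0  0  0  1  1  1  1
 f  0  1  1  1  1  1  1  1
 h  0  1  1  1  1  2  2  2
 h  0  1  1  1  1  2  2  3
 g  0  1  1  1  1  2  2  3
 p  0  1  1  1  1  2  2  3
 n  0  1  1  1  1  2  2  3
 i  0  1  1  2  2  2  2  3
 a  0  1  1  2  2  2  2  3

1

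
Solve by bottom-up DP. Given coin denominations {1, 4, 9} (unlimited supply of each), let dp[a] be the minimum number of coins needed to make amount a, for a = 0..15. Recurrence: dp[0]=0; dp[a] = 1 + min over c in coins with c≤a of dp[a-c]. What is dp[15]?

4

 a  0  1  2  3  4  5  6  7  8  9 10 11 12 13 14 15
dp  0  1  2  3  1  2  3  4  2  1  2  3  3  2  3  4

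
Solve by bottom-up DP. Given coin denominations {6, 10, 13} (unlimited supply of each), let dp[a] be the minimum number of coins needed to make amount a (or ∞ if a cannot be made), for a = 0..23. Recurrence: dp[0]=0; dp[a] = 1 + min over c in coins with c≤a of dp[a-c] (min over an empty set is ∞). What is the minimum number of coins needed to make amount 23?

 a  0  1  2  3  4  5  6  7  8  9 10 11 12 13 14 15 16 17 18 19 20 21 22 23
dp  0  -  -  -  -  -  1  -  -  -  1  -  2  1  -  -  2  -  3  2  2  -  3  2
(- denotes ∞ / unreachable)

2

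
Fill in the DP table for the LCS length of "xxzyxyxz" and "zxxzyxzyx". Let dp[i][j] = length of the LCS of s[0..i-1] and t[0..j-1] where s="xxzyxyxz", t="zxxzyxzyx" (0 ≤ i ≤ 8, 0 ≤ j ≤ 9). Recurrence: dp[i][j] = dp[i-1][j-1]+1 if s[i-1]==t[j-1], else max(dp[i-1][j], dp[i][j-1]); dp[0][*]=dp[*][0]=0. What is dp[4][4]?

   ''  z  x  x  z  y  x  z  y  x
''  0  0  0  0  0  0  0  0  0  0
 x  0  0  1  1  1  1  1  1  1  1
 x  0  0  1  2  2  2  2  2  2  2
 z  0  1  1  2  3  3  3  3  3  3
 y  0  1  1  2  3  4  4  4  4  4
 x  0  1  2  2  3  4  5  5  5  5
 y  0  1  2  2  3  4  5  5  6  6
 x  0  1  2  3  3  4  5  5  6  7
 z  0  1  2  3  4  4  5  6  6  7

3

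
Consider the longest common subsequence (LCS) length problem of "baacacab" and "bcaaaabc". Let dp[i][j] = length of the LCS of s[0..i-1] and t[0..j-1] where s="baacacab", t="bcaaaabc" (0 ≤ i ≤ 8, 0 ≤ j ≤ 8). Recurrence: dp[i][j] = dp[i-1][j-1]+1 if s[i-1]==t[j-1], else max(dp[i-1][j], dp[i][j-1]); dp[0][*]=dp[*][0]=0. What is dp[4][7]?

3

   ''  b  c  a  a  a  a  b  c
''  0  0  0  0  0  0  0  0  0
 b  0  1  1  1  1  1  1  1  1
 a  0  1  1  2  2  2  2  2  2
 a  0  1  1  2  3  3  3  3  3
 c  0  1  2  2  3  3  3  3  4
 a  0  1  2  3  3  4  4  4  4
 c  0  1  2  3  3  4  4  4  5
 a  0  1  2  3  4  4  5  5  5
 b  0  1  2  3  4  4  5  6  6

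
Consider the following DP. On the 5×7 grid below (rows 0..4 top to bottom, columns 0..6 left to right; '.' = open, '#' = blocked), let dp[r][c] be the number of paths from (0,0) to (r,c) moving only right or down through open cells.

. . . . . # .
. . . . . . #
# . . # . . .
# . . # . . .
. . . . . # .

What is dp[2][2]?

r\c   0   1   2   3   4   5   6
  0   1   1   1   1   1   0   0
  1   1   2   3   4   5   5   0
  2   0   2   5   0   5  10  10
  3   0   2   7   0   5  15  25
  4   0   2   9   9  14   0  25

5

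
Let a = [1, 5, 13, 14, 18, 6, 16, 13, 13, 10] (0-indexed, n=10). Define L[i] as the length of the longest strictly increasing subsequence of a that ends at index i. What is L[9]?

4

   i    0    1    2    3    4    5    6    7    8    9
a[i]    1    5   13   14   18    6   16   13   13   10
L[i]    1    2    3    4    5    3    5    4    4    4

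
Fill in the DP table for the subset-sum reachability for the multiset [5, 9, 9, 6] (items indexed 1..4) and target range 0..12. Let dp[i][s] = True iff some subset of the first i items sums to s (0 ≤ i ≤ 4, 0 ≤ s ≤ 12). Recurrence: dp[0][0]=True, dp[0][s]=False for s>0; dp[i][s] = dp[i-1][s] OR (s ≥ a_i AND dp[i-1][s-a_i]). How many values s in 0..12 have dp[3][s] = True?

3

i\s   0   1   2   3   4   5   6   7   8   9  10  11  12
  0   T   F   F   F   F   F   F   F   F   F   F   F   F
  1   T   F   F   F   F   T   F   F   F   F   F   F   F
  2   T   F   F   F   F   T   F   F   F   T   F   F   F
  3   T   F   F   F   F   T   F   F   F   T   F   F   F
  4   T   F   F   F   F   T   T   F   F   T   F   T   F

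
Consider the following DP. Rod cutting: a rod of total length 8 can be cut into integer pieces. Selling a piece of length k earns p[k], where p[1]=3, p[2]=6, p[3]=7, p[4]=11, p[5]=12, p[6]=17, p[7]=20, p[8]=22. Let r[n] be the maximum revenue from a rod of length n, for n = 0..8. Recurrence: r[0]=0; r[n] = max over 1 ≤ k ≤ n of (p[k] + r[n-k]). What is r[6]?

   n    0    1    2    3    4    5    6    7    8
r[n]    0    3    6    9   12   15   18   21   24

18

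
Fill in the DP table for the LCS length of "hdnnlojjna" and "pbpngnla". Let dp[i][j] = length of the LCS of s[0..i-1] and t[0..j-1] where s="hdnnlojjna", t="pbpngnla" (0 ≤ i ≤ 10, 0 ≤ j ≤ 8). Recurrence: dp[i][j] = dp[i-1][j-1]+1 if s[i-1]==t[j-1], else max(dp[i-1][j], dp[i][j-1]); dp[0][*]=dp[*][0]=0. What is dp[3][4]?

1

   ''  p  b  p  n  g  n  l  a
''  0  0  0  0  0  0  0  0  0
 h  0  0  0  0  0  0  0  0  0
 d  0  0  0  0  0  0  0  0  0
 n  0  0  0  0  1  1  1  1  1
 n  0  0  0  0  1  1  2  2  2
 l  0  0  0  0  1  1  2  3  3
 o  0  0  0  0  1  1  2  3  3
 j  0  0  0  0  1  1  2  3  3
 j  0  0  0  0  1  1  2  3  3
 n  0  0  0  0  1  1  2  3  3
 a  0  0  0  0  1  1  2  3  4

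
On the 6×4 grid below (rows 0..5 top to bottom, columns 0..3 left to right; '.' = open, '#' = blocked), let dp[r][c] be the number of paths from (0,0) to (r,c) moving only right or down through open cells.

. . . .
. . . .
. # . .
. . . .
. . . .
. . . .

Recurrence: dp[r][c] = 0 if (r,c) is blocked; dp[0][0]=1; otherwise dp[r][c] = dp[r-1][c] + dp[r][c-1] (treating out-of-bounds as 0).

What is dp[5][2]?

r\c   0   1   2   3
  0   1   1   1   1
  1   1   2   3   4
  2   1   0   3   7
  3   1   1   4  11
  4   1   2   6  17
  5   1   3   9  26

9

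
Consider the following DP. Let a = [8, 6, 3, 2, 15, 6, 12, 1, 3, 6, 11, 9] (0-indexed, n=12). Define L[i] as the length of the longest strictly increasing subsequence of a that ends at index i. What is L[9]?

   i    0    1    2    3    4    5    6    7    8    9   10   11
a[i]    8    6    3    2   15    6   12    1    3    6   11    9
L[i]    1    1    1    1    2    2    3    1    2    3    4    4

3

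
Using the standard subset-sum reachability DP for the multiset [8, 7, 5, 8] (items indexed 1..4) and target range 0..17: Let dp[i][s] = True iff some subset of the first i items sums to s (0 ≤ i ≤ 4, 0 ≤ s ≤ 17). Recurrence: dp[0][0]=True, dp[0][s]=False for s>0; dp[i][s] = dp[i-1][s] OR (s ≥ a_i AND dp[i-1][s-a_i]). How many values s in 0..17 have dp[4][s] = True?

8

i\s   0   1   2   3   4   5   6   7   8   9  10  11  12  13  14  15  16  17
  0   T   F   F   F   F   F   F   F   F   F   F   F   F   F   F   F   F   F
  1   T   F   F   F   F   F   F   F   T   F   F   F   F   F   F   F   F   F
  2   T   F   F   F   F   F   F   T   T   F   F   F   F   F   F   T   F   F
  3   T   F   F   F   F   T   F   T   T   F   F   F   T   T   F   T   F   F
  4   T   F   F   F   F   T   F   T   T   F   F   F   T   T   F   T   T   F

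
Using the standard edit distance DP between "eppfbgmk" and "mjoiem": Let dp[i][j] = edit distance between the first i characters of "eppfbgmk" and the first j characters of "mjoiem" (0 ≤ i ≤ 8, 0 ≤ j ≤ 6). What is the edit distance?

   ''  m  j  o  i  e  m
''  0  1  2  3  4  5  6
 e  1  1  2  3  4  4  5
 p  2  2  2  3  4  5  5
 p  3  3  3  3  4  5  6
 f  4  4  4  4  4  5  6
 b  5  5  5  5  5  5  6
 g  6  6  6  6  6  6  6
 m  7  6  7  7  7  7  6
 k  8  7  7  8  8  8  7

7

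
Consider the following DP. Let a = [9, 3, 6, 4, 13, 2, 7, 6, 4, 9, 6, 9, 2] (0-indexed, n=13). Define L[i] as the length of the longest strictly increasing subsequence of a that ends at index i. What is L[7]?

3

   i    0    1    2    3    4    5    6    7    8    9   10   11   12
a[i]    9    3    6    4   13    2    7    6    4    9    6    9    2
L[i]    1    1    2    2    3    1    3    3    2    4    3    4    1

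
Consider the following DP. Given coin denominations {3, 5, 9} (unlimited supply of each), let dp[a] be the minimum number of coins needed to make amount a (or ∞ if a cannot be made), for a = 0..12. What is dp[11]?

3

 a  0  1  2  3  4  5  6  7  8  9 10 11 12
dp  0  -  -  1  -  1  2  -  2  1  2  3  2
(- denotes ∞ / unreachable)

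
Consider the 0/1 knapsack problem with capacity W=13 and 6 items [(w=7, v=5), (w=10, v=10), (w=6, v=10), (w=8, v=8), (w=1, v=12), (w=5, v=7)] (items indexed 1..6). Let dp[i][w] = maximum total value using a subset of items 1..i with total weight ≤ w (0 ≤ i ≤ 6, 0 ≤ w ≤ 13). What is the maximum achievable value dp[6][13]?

29

i\w   0   1   2   3   4   5   6   7   8   9  10  11  12  13
  0   0   0   0   0   0   0   0   0   0   0   0   0   0   0
  1   0   0   0   0   0   0   0   5   5   5   5   5   5   5
  2   0   0   0   0   0   0   0   5   5   5  10  10  10  10
  3   0   0   0   0   0   0  10  10  10  10  10  10  10  15
  4   0   0   0   0   0   0  10  10  10  10  10  10  10  15
  5   0  12  12  12  12  12  12  22  22  22  22  22  22  22
  6   0  12  12  12  12  12  19  22  22  22  22  22  29  29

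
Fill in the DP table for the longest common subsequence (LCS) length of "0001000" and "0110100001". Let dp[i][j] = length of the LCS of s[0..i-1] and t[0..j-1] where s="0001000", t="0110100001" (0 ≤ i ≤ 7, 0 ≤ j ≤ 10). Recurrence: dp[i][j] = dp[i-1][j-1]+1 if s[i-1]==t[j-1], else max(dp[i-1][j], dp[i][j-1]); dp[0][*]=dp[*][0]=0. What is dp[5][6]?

   ''  0  1  1  0  1  0  0  0  0  1
''  0  0  0  0  0  0  0  0  0  0  0
 0  0  1  1  1  1  1  1  1  1  1  1
 0  0  1  1  1  2  2  2  2  2  2  2
 0  0  1  1  1  2  2  3  3  3  3  3
 1  0  1  2  2  2  3  3  3  3  3  4
 0  0  1  2  2  3  3  4  4  4  4  4
 0  0  1  2  2  3  3  4  5  5  5  5
 0  0  1  2  2  3  3  4  5  6  6  6

4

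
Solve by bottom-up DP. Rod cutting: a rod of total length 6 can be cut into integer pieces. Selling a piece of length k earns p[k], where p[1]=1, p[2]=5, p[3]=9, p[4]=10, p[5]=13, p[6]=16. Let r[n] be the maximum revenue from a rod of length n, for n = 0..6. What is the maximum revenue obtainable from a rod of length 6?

18

   n    0    1    2    3    4    5    6
r[n]    0    1    5    9   10   14   18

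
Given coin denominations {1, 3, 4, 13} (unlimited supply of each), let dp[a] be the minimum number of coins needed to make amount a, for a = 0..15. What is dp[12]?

 a  0  1  2  3  4  5  6  7  8  9 10 11 12 13 14 15
dp  0  1  2  1  1  2  2  2  2  3  3  3  3  1  2  3

3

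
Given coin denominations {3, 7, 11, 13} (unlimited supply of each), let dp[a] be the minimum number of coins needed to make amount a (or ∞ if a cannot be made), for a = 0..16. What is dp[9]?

3

 a  0  1  2  3  4  5  6  7  8  9 10 11 12 13 14 15 16
dp  0  -  -  1  -  -  2  1  -  3  2  1  4  1  2  5  2
(- denotes ∞ / unreachable)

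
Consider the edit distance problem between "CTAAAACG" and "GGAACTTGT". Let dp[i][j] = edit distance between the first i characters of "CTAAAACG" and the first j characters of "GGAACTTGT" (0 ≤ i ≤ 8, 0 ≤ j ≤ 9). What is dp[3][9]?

7

   ''  G  G  A  A  C  T  T  G  T
''  0  1  2  3  4  5  6  7  8  9
 C  1  1  2  3  4  4  5  6  7  8
 T  2  2  2  3  4  5  4  5  6  7
 A  3  3  3  2  3  4  5  5  6  7
 A  4  4  4  3  2  3  4  5  6  7
 A  5  5  5  4  3  3  4  5  6  7
 A  6  6  6  5  4  4  4  5  6  7
 C  7  7  7  6  5  4  5  5  6  7
 G  8  7  7  7  6  5  5  6  5  6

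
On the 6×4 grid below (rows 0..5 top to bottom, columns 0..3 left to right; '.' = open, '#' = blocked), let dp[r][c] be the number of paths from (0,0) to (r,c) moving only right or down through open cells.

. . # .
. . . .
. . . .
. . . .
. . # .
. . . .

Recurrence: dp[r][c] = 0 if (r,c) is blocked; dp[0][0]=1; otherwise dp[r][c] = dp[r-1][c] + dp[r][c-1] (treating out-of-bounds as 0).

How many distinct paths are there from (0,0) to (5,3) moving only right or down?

r\c   0   1   2   3
  0   1   1   0   0
  1   1   2   2   2
  2   1   3   5   7
  3   1   4   9  16
  4   1   5   0  16
  5   1   6   6  22

22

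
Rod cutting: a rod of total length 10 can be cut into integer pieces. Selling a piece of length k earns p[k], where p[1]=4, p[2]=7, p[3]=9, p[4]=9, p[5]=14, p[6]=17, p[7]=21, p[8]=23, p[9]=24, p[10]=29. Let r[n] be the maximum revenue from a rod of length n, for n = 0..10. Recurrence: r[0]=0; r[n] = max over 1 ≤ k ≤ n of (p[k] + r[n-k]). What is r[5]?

20

   n    0    1    2    3    4    5    6    7    8    9   10
r[n]    0    4    8   12   16   20   24   28   32   36   40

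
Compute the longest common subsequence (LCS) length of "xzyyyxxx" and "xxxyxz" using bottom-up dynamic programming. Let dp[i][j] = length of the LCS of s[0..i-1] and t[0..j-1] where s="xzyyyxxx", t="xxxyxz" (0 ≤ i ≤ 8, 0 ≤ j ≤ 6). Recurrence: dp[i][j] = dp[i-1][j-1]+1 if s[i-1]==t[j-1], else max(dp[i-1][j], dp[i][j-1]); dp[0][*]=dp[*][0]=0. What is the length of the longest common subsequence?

4

   ''  x  x  x  y  x  z
''  0  0  0  0  0  0  0
 x  0  1  1  1  1  1  1
 z  0  1  1  1  1  1  2
 y  0  1  1  1  2  2  2
 y  0  1  1  1  2  2  2
 y  0  1  1  1  2  2  2
 x  0  1  2  2  2  3  3
 x  0  1  2  3  3  3  3
 x  0  1  2  3  3  4  4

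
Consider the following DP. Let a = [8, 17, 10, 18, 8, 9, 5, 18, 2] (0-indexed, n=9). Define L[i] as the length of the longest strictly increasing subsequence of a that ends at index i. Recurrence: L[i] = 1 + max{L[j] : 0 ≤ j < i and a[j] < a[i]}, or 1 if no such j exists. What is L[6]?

   i    0    1    2    3    4    5    6    7    8
a[i]    8   17   10   18    8    9    5   18    2
L[i]    1    2    2    3    1    2    1    3    1

1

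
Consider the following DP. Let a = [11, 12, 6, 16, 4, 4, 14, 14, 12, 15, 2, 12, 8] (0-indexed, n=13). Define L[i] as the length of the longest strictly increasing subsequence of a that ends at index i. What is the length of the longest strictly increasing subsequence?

4

   i    0    1    2    3    4    5    6    7    8    9   10   11   12
a[i]   11   12    6   16    4    4   14   14   12   15    2   12    8
L[i]    1    2    1    3    1    1    3    3    2    4    1    2    2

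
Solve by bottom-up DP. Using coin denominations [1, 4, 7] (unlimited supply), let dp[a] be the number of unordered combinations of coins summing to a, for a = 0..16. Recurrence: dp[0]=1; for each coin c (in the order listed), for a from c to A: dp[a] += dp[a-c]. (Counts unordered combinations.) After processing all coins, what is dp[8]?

after  coin     0     1     2     3     4     5     6     7     8     9    10    11    12    13    14    15    16
          1     1     1     1     1     1     1     1     1     1     1     1     1     1     1     1     1     1
          4     1     1     1     1     2     2     2     2     3     3     3     3     4     4     4     4     5
          7     1     1     1     1     2     2     2     3     4     4     4     5     6     6     7     8     9

4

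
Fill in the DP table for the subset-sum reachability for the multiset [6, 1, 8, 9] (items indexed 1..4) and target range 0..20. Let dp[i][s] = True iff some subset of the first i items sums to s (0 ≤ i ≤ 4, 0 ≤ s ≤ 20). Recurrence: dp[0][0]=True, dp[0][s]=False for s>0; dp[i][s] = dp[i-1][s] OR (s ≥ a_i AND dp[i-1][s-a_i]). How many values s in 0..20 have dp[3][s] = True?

i\s   0   1   2   3   4   5   6   7   8   9  10  11  12  13  14  15  16  17  18  19  20
  0   T   F   F   F   F   F   F   F   F   F   F   F   F   F   F   F   F   F   F   F   F
  1   T   F   F   F   F   F   T   F   F   F   F   F   F   F   F   F   F   F   F   F   F
  2   T   T   F   F   F   F   T   T   F   F   F   F   F   F   F   F   F   F   F   F   F
  3   T   T   F   F   F   F   T   T   T   T   F   F   F   F   T   T   F   F   F   F   F
  4   T   T   F   F   F   F   T   T   T   T   T   F   F   F   T   T   T   T   T   F   F

8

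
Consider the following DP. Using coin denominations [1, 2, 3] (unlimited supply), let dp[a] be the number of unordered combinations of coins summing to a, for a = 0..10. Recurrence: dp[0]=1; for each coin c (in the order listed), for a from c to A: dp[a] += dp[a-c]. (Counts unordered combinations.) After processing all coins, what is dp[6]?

after  coin     0     1     2     3     4     5     6     7     8     9    10
          1     1     1     1     1     1     1     1     1     1     1     1
          2     1     1     2     2     3     3     4     4     5     5     6
          3     1     1     2     3     4     5     7     8    10    12    14

7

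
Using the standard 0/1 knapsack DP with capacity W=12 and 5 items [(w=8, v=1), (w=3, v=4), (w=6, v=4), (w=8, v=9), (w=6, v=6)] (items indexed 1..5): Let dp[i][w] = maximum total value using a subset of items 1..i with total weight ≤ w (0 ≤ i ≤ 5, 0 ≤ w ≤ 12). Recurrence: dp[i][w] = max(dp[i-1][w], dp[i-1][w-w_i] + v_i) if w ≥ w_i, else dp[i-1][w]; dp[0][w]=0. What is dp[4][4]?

i\w   0   1   2   3   4   5   6   7   8   9  10  11  12
  0   0   0   0   0   0   0   0   0   0   0   0   0   0
  1   0   0   0   0   0   0   0   0   1   1   1   1   1
  2   0   0   0   4   4   4   4   4   4   4   4   5   5
  3   0   0   0   4   4   4   4   4   4   8   8   8   8
  4   0   0   0   4   4   4   4   4   9   9   9  13  13
  5   0   0   0   4   4   4   6   6   9  10  10  13  13

4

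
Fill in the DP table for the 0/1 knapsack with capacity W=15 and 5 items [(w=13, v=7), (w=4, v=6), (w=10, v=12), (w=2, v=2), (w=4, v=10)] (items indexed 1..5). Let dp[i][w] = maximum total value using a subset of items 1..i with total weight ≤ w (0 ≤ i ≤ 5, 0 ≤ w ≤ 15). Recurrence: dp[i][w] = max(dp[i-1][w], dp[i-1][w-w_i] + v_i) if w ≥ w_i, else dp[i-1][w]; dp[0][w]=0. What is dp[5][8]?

16

i\w   0   1   2   3   4   5   6   7   8   9  10  11  12  13  14  15
  0   0   0   0   0   0   0   0   0   0   0   0   0   0   0   0   0
  1   0   0   0   0   0   0   0   0   0   0   0   0   0   7   7   7
  2   0   0   0   0   6   6   6   6   6   6   6   6   6   7   7   7
  3   0   0   0   0   6   6   6   6   6   6  12  12  12  12  18  18
  4   0   0   2   2   6   6   8   8   8   8  12  12  14  14  18  18
  5   0   0   2   2  10  10  12  12  16  16  18  18  18  18  22  22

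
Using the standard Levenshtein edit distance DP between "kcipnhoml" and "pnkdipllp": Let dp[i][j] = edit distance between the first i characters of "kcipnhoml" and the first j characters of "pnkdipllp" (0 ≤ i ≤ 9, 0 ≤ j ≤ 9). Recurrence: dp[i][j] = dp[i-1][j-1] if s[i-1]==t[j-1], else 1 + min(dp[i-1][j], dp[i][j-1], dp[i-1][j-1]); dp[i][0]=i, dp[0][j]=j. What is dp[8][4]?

6

   ''  p  n  k  d  i  p  l  l  p
''  0  1  2  3  4  5  6  7  8  9
 k  1  1  2  2  3  4  5  6  7  8
 c  2  2  2  3  3  4  5  6  7  8
 i  3  3  3  3  4  3  4  5  6  7
 p  4  3  4  4  4  4  3  4  5  6
 n  5  4  3  4  5  5  4  4  5  6
 h  6  5  4  4  5  6  5  5  5  6
 o  7  6  5  5  5  6  6  6  6  6
 m  8  7  6  6  6  6  7  7  7  7
 l  9  8  7  7  7  7  7  7  7  8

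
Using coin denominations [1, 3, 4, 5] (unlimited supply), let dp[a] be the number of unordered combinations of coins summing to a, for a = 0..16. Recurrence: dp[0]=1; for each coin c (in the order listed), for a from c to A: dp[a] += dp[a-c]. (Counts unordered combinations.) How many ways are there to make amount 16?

31

after  coin     0     1     2     3     4     5     6     7     8     9    10    11    12    13    14    15    16
          1     1     1     1     1     1     1     1     1     1     1     1     1     1     1     1     1     1
          3     1     1     1     2     2     2     3     3     3     4     4     4     5     5     5     6     6
          4     1     1     1     2     3     3     4     5     6     7     8     9    11    12    13    15    17
          5     1     1     1     2     3     4     5     6     8    10    12    14    17    20    23    27    31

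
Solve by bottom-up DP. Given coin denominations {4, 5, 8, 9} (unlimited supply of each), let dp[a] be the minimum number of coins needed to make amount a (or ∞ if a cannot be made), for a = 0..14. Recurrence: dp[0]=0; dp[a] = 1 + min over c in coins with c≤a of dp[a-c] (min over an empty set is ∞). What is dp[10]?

2

 a  0  1  2  3  4  5  6  7  8  9 10 11 12 13 14
dp  0  -  -  -  1  1  -  -  1  1  2  -  2  2  2
(- denotes ∞ / unreachable)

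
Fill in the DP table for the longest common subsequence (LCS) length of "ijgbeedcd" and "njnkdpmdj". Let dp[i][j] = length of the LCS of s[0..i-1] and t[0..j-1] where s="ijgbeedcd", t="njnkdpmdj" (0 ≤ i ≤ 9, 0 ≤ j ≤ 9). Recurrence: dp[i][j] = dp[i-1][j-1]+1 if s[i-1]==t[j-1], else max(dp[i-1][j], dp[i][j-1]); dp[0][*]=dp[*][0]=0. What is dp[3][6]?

   ''  n  j  n  k  d  p  m  d  j
''  0  0  0  0  0  0  0  0  0  0
 i  0  0  0  0  0  0  0  0  0  0
 j  0  0  1  1  1  1  1  1  1  1
 g  0  0  1  1  1  1  1  1  1  1
 b  0  0  1  1  1  1  1  1  1  1
 e  0  0  1  1  1  1  1  1  1  1
 e  0  0  1  1  1  1  1  1  1  1
 d  0  0  1  1  1  2  2  2  2  2
 c  0  0  1  1  1  2  2  2  2  2
 d  0  0  1  1  1  2  2  2  3  3

1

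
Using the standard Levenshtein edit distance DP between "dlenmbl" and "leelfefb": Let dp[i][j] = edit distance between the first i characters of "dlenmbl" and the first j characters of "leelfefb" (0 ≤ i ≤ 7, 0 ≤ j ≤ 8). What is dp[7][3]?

5

   ''  l  e  e  l  f  e  f  b
''  0  1  2  3  4  5  6  7  8
 d  1  1  2  3  4  5  6  7  8
 l  2  1  2  3  3  4  5  6  7
 e  3  2  1  2  3  4  4  5  6
 n  4  3  2  2  3  4  5  5  6
 m  5  4  3  3  3  4  5  6  6
 b  6  5  4  4  4  4  5  6  6
 l  7  6  5  5  4  5  5  6  7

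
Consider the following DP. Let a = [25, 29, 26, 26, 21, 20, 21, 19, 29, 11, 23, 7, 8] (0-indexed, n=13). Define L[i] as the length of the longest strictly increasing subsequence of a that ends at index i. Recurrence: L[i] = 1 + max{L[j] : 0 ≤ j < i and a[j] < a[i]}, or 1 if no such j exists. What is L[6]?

2

   i    0    1    2    3    4    5    6    7    8    9   10   11   12
a[i]   25   29   26   26   21   20   21   19   29   11   23    7    8
L[i]    1    2    2    2    1    1    2    1    3    1    3    1    2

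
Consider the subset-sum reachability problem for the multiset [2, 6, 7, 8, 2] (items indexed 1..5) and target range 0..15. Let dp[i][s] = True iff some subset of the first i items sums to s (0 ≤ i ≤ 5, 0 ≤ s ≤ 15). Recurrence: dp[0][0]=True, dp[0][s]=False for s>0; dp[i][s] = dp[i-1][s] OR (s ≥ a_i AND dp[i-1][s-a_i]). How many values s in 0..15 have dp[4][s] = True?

10

i\s   0   1   2   3   4   5   6   7   8   9  10  11  12  13  14  15
  0   T   F   F   F   F   F   F   F   F   F   F   F   F   F   F   F
  1   T   F   T   F   F   F   F   F   F   F   F   F   F   F   F   F
  2   T   F   T   F   F   F   T   F   T   F   F   F   F   F   F   F
  3   T   F   T   F   F   F   T   T   T   T   F   F   F   T   F   T
  4   T   F   T   F   F   F   T   T   T   T   T   F   F   T   T   T
  5   T   F   T   F   T   F   T   T   T   T   T   T   T   T   T   T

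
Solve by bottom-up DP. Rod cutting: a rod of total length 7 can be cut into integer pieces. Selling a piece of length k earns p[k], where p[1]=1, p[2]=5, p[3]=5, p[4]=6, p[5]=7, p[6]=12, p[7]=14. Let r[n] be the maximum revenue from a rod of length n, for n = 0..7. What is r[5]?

   n    0    1    2    3    4    5    6    7
r[n]    0    1    5    6   10   11   15   16

11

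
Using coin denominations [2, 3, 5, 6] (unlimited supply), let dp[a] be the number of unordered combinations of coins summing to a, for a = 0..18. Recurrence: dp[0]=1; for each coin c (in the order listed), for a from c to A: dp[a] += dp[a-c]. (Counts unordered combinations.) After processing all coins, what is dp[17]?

after  coin     0     1     2     3     4     5     6     7     8     9    10    11    12    13    14    15    16    17    18
          2     1     0     1     0     1     0     1     0     1     0     1     0     1     0     1     0     1     0     1
          3     1     0     1     1     1     1     2     1     2     2     2     2     3     2     3     3     3     3     4
          5     1     0     1     1     1     2     2     2     3     3     4     4     5     5     6     7     7     8     9
          6     1     0     1     1     1     2     3     2     4     4     5     6     8     7    10    11    12    14    17

14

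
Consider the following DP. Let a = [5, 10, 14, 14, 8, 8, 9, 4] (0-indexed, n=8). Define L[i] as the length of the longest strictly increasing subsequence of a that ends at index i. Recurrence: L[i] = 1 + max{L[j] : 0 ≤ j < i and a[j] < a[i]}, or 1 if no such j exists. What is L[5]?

2

   i    0    1    2    3    4    5    6    7
a[i]    5   10   14   14    8    8    9    4
L[i]    1    2    3    3    2    2    3    1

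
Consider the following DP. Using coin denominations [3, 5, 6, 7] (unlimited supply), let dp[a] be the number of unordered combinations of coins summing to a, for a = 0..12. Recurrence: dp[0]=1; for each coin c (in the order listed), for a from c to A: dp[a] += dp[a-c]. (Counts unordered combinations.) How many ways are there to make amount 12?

4

after  coin     0     1     2     3     4     5     6     7     8     9    10    11    12
          3     1     0     0     1     0     0     1     0     0     1     0     0     1
          5     1     0     0     1     0     1     1     0     1     1     1     1     1
          6     1     0     0     1     0     1     2     0     1     2     1     2     3
          7     1     0     0     1     0     1     2     1     1     2     2     2     4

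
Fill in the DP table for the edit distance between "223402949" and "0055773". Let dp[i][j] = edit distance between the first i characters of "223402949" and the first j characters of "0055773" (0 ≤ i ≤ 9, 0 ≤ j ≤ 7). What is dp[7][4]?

   ''  0  0  5  5  7  7  3
''  0  1  2  3  4  5  6  7
 2  1  1  2  3  4  5  6  7
 2  2  2  2  3  4  5  6  7
 3  3  3  3  3  4  5  6  6
 4  4  4  4  4  4  5  6  7
 0  5  4  4  5  5  5  6  7
 2  6  5  5  5  6  6  6  7
 9  7  6  6  6  6  7  7  7
 4  8  7  7  7  7  7  8  8
 9  9  8  8  8  8  8  8  9

6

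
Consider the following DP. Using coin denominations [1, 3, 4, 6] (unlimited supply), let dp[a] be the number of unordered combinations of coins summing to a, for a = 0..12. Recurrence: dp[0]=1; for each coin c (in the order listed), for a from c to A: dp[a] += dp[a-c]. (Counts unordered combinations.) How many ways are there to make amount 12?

16

after  coin     0     1     2     3     4     5     6     7     8     9    10    11    12
          1     1     1     1     1     1     1     1     1     1     1     1     1     1
          3     1     1     1     2     2     2     3     3     3     4     4     4     5
          4     1     1     1     2     3     3     4     5     6     7     8     9    11
          6     1     1     1     2     3     3     5     6     7     9    11    12    16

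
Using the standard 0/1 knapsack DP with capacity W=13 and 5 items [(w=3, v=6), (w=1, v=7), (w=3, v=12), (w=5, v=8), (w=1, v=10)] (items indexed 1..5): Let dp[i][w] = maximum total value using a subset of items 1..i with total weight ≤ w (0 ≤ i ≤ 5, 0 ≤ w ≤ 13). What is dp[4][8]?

25

i\w   0   1   2   3   4   5   6   7   8   9  10  11  12  13
  0   0   0   0   0   0   0   0   0   0   0   0   0   0   0
  1   0   0   0   6   6   6   6   6   6   6   6   6   6   6
  2   0   7   7   7  13  13  13  13  13  13  13  13  13  13
  3   0   7   7  12  19  19  19  25  25  25  25  25  25  25
  4   0   7   7  12  19  19  19  25  25  27  27  27  33  33
  5   0  10  17  17  22  29  29  29  35  35  37  37  37  43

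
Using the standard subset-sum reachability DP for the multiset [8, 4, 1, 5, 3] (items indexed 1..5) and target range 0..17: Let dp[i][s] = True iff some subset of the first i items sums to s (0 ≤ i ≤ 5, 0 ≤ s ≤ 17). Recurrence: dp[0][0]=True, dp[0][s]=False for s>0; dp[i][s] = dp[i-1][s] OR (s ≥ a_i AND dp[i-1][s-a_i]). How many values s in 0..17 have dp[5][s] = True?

i\s   0   1   2   3   4   5   6   7   8   9  10  11  12  13  14  15  16  17
  0   T   F   F   F   F   F   F   F   F   F   F   F   F   F   F   F   F   F
  1   T   F   F   F   F   F   F   F   T   F   F   F   F   F   F   F   F   F
  2   T   F   F   F   T   F   F   F   T   F   F   F   T   F   F   F   F   F
  3   T   T   F   F   T   T   F   F   T   T   F   F   T   T   F   F   F   F
  4   T   T   F   F   T   T   T   F   T   T   T   F   T   T   T   F   F   T
  5   T   T   F   T   T   T   T   T   T   T   T   T   T   T   T   T   T   T

17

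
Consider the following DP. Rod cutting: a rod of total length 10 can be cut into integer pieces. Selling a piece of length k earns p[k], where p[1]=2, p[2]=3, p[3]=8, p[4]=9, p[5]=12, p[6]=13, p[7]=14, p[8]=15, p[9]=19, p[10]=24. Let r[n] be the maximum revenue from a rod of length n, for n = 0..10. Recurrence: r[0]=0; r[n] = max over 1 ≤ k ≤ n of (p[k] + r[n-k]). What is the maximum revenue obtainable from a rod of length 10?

26

   n    0    1    2    3    4    5    6    7    8    9   10
r[n]    0    2    4    8   10   12   16   18   20   24   26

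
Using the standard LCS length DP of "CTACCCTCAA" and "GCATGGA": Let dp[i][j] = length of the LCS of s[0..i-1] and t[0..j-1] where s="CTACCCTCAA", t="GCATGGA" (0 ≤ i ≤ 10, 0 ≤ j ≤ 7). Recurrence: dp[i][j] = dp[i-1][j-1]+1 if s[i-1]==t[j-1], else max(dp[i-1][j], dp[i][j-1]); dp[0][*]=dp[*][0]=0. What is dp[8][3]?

2

   ''  G  C  A  T  G  G  A
''  0  0  0  0  0  0  0  0
 C  0  0  1  1  1  1  1  1
 T  0  0  1  1  2  2  2  2
 A  0  0  1  2  2  2  2  3
 C  0  0  1  2  2  2  2  3
 C  0  0  1  2  2  2  2  3
 C  0  0  1  2  2  2  2  3
 T  0  0  1  2  3  3  3  3
 C  0  0  1  2  3  3  3  3
 A  0  0  1  2  3  3  3  4
 A  0  0  1  2  3  3  3  4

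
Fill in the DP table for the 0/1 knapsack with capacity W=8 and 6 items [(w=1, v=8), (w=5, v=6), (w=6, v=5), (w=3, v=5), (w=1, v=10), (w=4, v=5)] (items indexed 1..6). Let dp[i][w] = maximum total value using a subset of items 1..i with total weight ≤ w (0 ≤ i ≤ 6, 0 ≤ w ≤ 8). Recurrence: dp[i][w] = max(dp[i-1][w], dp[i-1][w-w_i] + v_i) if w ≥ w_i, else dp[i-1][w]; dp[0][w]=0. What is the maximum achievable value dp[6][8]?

24

i\w   0   1   2   3   4   5   6   7   8
  0   0   0   0   0   0   0   0   0   0
  1   0   8   8   8   8   8   8   8   8
  2   0   8   8   8   8   8  14  14  14
  3   0   8   8   8   8   8  14  14  14
  4   0   8   8   8  13  13  14  14  14
  5   0  10  18  18  18  23  23  24  24
  6   0  10  18  18  18  23  23  24  24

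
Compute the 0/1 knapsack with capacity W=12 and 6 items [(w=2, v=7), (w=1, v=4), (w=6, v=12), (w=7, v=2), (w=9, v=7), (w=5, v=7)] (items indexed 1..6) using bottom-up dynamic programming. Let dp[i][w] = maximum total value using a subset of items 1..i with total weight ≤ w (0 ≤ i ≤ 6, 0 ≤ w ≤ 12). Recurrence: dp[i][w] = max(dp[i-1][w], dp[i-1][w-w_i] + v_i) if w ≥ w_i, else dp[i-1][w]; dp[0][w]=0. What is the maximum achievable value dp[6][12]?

i\w   0   1   2   3   4   5   6   7   8   9  10  11  12
  0   0   0   0   0   0   0   0   0   0   0   0   0   0
  1   0   0   7   7   7   7   7   7   7   7   7   7   7
  2   0   4   7  11  11  11  11  11  11  11  11  11  11
  3   0   4   7  11  11  11  12  16  19  23  23  23  23
  4   0   4   7  11  11  11  12  16  19  23  23  23  23
  5   0   4   7  11  11  11  12  16  19  23  23  23  23
  6   0   4   7  11  11  11  12  16  19  23  23  23  23

23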